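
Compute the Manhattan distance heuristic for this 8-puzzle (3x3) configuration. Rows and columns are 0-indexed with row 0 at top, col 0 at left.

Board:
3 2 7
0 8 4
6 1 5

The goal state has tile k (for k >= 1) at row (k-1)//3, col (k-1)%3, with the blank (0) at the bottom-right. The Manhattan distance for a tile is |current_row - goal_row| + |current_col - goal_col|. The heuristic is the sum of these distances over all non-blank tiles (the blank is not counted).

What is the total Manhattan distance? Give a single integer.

Tile 3: at (0,0), goal (0,2), distance |0-0|+|0-2| = 2
Tile 2: at (0,1), goal (0,1), distance |0-0|+|1-1| = 0
Tile 7: at (0,2), goal (2,0), distance |0-2|+|2-0| = 4
Tile 8: at (1,1), goal (2,1), distance |1-2|+|1-1| = 1
Tile 4: at (1,2), goal (1,0), distance |1-1|+|2-0| = 2
Tile 6: at (2,0), goal (1,2), distance |2-1|+|0-2| = 3
Tile 1: at (2,1), goal (0,0), distance |2-0|+|1-0| = 3
Tile 5: at (2,2), goal (1,1), distance |2-1|+|2-1| = 2
Sum: 2 + 0 + 4 + 1 + 2 + 3 + 3 + 2 = 17

Answer: 17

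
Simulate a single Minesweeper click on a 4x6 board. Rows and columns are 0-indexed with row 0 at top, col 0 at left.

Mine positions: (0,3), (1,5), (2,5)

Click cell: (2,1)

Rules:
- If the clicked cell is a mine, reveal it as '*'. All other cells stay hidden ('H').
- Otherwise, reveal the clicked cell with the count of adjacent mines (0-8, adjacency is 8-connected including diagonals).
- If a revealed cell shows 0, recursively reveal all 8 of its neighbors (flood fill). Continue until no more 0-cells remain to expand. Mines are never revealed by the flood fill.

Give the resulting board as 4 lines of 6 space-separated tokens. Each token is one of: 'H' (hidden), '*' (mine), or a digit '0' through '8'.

0 0 1 H H H
0 0 1 1 3 H
0 0 0 0 2 H
0 0 0 0 1 H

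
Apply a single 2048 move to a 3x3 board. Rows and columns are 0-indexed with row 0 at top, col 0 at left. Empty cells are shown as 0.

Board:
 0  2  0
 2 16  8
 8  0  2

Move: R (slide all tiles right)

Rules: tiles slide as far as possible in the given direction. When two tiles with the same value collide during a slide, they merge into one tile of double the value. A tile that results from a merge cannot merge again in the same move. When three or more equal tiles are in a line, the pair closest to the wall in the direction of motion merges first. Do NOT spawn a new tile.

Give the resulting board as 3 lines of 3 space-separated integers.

Answer:  0  0  2
 2 16  8
 0  8  2

Derivation:
Slide right:
row 0: [0, 2, 0] -> [0, 0, 2]
row 1: [2, 16, 8] -> [2, 16, 8]
row 2: [8, 0, 2] -> [0, 8, 2]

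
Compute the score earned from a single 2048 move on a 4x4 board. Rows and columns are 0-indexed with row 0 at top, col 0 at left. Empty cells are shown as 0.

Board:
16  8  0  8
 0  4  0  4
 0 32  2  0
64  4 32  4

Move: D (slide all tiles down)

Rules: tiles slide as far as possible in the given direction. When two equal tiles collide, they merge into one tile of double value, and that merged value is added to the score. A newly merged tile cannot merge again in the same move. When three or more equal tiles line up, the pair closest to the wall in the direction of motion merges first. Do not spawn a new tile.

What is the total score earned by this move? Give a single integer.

Slide down:
col 0: [16, 0, 0, 64] -> [0, 0, 16, 64]  score +0 (running 0)
col 1: [8, 4, 32, 4] -> [8, 4, 32, 4]  score +0 (running 0)
col 2: [0, 0, 2, 32] -> [0, 0, 2, 32]  score +0 (running 0)
col 3: [8, 4, 0, 4] -> [0, 0, 8, 8]  score +8 (running 8)
Board after move:
 0  8  0  0
 0  4  0  0
16 32  2  8
64  4 32  8

Answer: 8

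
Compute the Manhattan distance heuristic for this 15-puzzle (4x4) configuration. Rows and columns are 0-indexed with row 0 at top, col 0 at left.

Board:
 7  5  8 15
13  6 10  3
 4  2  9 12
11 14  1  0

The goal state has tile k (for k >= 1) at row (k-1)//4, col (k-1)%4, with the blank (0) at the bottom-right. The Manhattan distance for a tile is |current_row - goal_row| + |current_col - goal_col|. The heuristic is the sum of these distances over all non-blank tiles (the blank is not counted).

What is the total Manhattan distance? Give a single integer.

Answer: 34

Derivation:
Tile 7: at (0,0), goal (1,2), distance |0-1|+|0-2| = 3
Tile 5: at (0,1), goal (1,0), distance |0-1|+|1-0| = 2
Tile 8: at (0,2), goal (1,3), distance |0-1|+|2-3| = 2
Tile 15: at (0,3), goal (3,2), distance |0-3|+|3-2| = 4
Tile 13: at (1,0), goal (3,0), distance |1-3|+|0-0| = 2
Tile 6: at (1,1), goal (1,1), distance |1-1|+|1-1| = 0
Tile 10: at (1,2), goal (2,1), distance |1-2|+|2-1| = 2
Tile 3: at (1,3), goal (0,2), distance |1-0|+|3-2| = 2
Tile 4: at (2,0), goal (0,3), distance |2-0|+|0-3| = 5
Tile 2: at (2,1), goal (0,1), distance |2-0|+|1-1| = 2
Tile 9: at (2,2), goal (2,0), distance |2-2|+|2-0| = 2
Tile 12: at (2,3), goal (2,3), distance |2-2|+|3-3| = 0
Tile 11: at (3,0), goal (2,2), distance |3-2|+|0-2| = 3
Tile 14: at (3,1), goal (3,1), distance |3-3|+|1-1| = 0
Tile 1: at (3,2), goal (0,0), distance |3-0|+|2-0| = 5
Sum: 3 + 2 + 2 + 4 + 2 + 0 + 2 + 2 + 5 + 2 + 2 + 0 + 3 + 0 + 5 = 34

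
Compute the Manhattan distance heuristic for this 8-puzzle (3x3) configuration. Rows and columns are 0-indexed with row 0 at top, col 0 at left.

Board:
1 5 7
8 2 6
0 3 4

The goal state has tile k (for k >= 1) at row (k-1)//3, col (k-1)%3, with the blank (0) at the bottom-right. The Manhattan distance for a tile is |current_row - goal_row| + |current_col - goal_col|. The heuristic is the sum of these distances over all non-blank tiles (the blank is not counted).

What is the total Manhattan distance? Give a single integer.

Answer: 14

Derivation:
Tile 1: (0,0)->(0,0) = 0
Tile 5: (0,1)->(1,1) = 1
Tile 7: (0,2)->(2,0) = 4
Tile 8: (1,0)->(2,1) = 2
Tile 2: (1,1)->(0,1) = 1
Tile 6: (1,2)->(1,2) = 0
Tile 3: (2,1)->(0,2) = 3
Tile 4: (2,2)->(1,0) = 3
Sum: 0 + 1 + 4 + 2 + 1 + 0 + 3 + 3 = 14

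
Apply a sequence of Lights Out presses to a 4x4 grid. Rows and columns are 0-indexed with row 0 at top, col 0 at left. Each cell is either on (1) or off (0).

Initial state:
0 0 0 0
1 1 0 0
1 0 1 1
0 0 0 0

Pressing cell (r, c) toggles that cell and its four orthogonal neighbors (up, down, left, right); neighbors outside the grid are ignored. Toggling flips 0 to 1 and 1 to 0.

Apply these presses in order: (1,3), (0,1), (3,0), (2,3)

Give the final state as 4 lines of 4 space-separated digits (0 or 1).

Answer: 1 1 1 1
1 0 1 0
0 0 0 1
1 1 0 1

Derivation:
After press 1 at (1,3):
0 0 0 1
1 1 1 1
1 0 1 0
0 0 0 0

After press 2 at (0,1):
1 1 1 1
1 0 1 1
1 0 1 0
0 0 0 0

After press 3 at (3,0):
1 1 1 1
1 0 1 1
0 0 1 0
1 1 0 0

After press 4 at (2,3):
1 1 1 1
1 0 1 0
0 0 0 1
1 1 0 1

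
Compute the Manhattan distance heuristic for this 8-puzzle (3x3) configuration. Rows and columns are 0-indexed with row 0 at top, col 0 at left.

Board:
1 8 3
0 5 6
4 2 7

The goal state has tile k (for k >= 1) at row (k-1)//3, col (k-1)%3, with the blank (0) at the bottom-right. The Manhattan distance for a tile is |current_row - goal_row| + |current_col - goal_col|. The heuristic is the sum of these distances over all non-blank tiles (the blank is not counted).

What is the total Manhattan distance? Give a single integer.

Tile 1: at (0,0), goal (0,0), distance |0-0|+|0-0| = 0
Tile 8: at (0,1), goal (2,1), distance |0-2|+|1-1| = 2
Tile 3: at (0,2), goal (0,2), distance |0-0|+|2-2| = 0
Tile 5: at (1,1), goal (1,1), distance |1-1|+|1-1| = 0
Tile 6: at (1,2), goal (1,2), distance |1-1|+|2-2| = 0
Tile 4: at (2,0), goal (1,0), distance |2-1|+|0-0| = 1
Tile 2: at (2,1), goal (0,1), distance |2-0|+|1-1| = 2
Tile 7: at (2,2), goal (2,0), distance |2-2|+|2-0| = 2
Sum: 0 + 2 + 0 + 0 + 0 + 1 + 2 + 2 = 7

Answer: 7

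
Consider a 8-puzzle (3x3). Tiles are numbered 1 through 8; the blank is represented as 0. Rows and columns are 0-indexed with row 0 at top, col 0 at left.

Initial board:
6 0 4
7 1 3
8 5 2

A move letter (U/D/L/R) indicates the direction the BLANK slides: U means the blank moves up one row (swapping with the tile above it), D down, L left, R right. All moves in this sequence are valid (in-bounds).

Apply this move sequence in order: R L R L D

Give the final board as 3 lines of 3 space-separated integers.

Answer: 6 1 4
7 0 3
8 5 2

Derivation:
After move 1 (R):
6 4 0
7 1 3
8 5 2

After move 2 (L):
6 0 4
7 1 3
8 5 2

After move 3 (R):
6 4 0
7 1 3
8 5 2

After move 4 (L):
6 0 4
7 1 3
8 5 2

After move 5 (D):
6 1 4
7 0 3
8 5 2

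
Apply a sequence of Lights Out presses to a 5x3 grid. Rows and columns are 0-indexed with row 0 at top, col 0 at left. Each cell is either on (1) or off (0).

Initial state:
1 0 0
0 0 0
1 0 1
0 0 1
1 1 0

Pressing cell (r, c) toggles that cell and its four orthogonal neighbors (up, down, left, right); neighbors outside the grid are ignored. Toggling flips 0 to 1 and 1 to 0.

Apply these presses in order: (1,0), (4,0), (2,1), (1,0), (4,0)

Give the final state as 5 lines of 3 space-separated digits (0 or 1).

Answer: 1 0 0
0 1 0
0 1 0
0 1 1
1 1 0

Derivation:
After press 1 at (1,0):
0 0 0
1 1 0
0 0 1
0 0 1
1 1 0

After press 2 at (4,0):
0 0 0
1 1 0
0 0 1
1 0 1
0 0 0

After press 3 at (2,1):
0 0 0
1 0 0
1 1 0
1 1 1
0 0 0

After press 4 at (1,0):
1 0 0
0 1 0
0 1 0
1 1 1
0 0 0

After press 5 at (4,0):
1 0 0
0 1 0
0 1 0
0 1 1
1 1 0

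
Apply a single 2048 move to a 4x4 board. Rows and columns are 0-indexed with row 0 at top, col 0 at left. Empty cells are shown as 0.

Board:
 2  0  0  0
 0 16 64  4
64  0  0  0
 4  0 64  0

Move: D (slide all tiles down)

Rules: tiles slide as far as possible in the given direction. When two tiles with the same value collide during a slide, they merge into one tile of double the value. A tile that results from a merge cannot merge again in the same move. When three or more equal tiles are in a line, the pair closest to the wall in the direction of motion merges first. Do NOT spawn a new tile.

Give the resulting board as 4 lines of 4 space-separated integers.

Answer:   0   0   0   0
  2   0   0   0
 64   0   0   0
  4  16 128   4

Derivation:
Slide down:
col 0: [2, 0, 64, 4] -> [0, 2, 64, 4]
col 1: [0, 16, 0, 0] -> [0, 0, 0, 16]
col 2: [0, 64, 0, 64] -> [0, 0, 0, 128]
col 3: [0, 4, 0, 0] -> [0, 0, 0, 4]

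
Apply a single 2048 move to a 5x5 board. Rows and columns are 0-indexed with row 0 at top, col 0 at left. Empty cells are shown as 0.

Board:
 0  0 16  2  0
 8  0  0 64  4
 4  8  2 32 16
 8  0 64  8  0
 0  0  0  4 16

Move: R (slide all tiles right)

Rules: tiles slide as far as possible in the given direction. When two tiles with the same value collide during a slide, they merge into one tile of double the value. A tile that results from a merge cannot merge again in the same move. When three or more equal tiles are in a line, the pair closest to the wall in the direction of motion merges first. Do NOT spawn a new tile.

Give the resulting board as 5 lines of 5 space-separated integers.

Slide right:
row 0: [0, 0, 16, 2, 0] -> [0, 0, 0, 16, 2]
row 1: [8, 0, 0, 64, 4] -> [0, 0, 8, 64, 4]
row 2: [4, 8, 2, 32, 16] -> [4, 8, 2, 32, 16]
row 3: [8, 0, 64, 8, 0] -> [0, 0, 8, 64, 8]
row 4: [0, 0, 0, 4, 16] -> [0, 0, 0, 4, 16]

Answer:  0  0  0 16  2
 0  0  8 64  4
 4  8  2 32 16
 0  0  8 64  8
 0  0  0  4 16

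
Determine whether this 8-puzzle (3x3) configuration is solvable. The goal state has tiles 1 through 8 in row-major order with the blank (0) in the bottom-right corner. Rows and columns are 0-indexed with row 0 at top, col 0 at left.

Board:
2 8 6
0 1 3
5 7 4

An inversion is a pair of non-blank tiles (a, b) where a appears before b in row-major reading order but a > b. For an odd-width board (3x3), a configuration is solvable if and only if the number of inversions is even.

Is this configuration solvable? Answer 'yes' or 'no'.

Inversions (pairs i<j in row-major order where tile[i] > tile[j] > 0): 13
13 is odd, so the puzzle is not solvable.

Answer: no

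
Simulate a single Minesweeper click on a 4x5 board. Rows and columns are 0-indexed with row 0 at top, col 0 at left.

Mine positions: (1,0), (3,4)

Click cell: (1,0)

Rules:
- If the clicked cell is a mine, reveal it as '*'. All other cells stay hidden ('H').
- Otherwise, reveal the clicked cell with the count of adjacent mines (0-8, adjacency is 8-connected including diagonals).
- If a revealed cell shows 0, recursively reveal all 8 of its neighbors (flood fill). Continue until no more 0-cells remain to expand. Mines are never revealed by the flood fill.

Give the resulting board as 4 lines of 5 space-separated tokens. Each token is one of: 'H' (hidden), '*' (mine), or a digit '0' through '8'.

H H H H H
* H H H H
H H H H H
H H H H H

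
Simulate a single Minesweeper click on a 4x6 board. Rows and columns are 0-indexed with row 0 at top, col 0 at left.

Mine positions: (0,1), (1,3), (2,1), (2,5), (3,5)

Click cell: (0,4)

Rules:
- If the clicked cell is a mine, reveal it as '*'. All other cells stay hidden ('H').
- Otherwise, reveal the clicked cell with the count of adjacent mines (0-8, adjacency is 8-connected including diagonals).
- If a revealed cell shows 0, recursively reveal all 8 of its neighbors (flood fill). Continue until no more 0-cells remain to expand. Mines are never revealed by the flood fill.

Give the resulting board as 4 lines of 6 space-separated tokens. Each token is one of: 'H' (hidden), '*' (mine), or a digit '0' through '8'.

H H H H 1 H
H H H H H H
H H H H H H
H H H H H H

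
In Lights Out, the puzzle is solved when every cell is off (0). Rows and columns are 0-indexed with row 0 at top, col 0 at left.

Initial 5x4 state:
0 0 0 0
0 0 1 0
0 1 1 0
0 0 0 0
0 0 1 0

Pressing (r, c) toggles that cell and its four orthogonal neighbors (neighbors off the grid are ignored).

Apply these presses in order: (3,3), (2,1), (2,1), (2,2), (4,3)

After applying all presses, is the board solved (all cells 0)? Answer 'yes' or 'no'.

Answer: yes

Derivation:
After press 1 at (3,3):
0 0 0 0
0 0 1 0
0 1 1 1
0 0 1 1
0 0 1 1

After press 2 at (2,1):
0 0 0 0
0 1 1 0
1 0 0 1
0 1 1 1
0 0 1 1

After press 3 at (2,1):
0 0 0 0
0 0 1 0
0 1 1 1
0 0 1 1
0 0 1 1

After press 4 at (2,2):
0 0 0 0
0 0 0 0
0 0 0 0
0 0 0 1
0 0 1 1

After press 5 at (4,3):
0 0 0 0
0 0 0 0
0 0 0 0
0 0 0 0
0 0 0 0

Lights still on: 0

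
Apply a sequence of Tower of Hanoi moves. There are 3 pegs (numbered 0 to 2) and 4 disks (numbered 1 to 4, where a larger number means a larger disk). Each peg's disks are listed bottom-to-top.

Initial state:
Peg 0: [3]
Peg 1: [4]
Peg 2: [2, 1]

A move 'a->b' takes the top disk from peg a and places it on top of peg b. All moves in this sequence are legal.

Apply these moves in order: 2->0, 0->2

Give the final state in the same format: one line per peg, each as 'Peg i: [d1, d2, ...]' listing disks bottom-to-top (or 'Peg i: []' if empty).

Answer: Peg 0: [3]
Peg 1: [4]
Peg 2: [2, 1]

Derivation:
After move 1 (2->0):
Peg 0: [3, 1]
Peg 1: [4]
Peg 2: [2]

After move 2 (0->2):
Peg 0: [3]
Peg 1: [4]
Peg 2: [2, 1]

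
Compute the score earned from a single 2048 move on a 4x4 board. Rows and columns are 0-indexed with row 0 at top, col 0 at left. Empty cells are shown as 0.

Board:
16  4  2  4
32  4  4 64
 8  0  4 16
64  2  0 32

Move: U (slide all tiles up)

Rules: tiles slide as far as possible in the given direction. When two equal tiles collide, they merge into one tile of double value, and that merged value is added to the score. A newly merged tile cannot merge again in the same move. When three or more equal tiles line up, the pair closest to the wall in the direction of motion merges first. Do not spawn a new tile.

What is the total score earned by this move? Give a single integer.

Slide up:
col 0: [16, 32, 8, 64] -> [16, 32, 8, 64]  score +0 (running 0)
col 1: [4, 4, 0, 2] -> [8, 2, 0, 0]  score +8 (running 8)
col 2: [2, 4, 4, 0] -> [2, 8, 0, 0]  score +8 (running 16)
col 3: [4, 64, 16, 32] -> [4, 64, 16, 32]  score +0 (running 16)
Board after move:
16  8  2  4
32  2  8 64
 8  0  0 16
64  0  0 32

Answer: 16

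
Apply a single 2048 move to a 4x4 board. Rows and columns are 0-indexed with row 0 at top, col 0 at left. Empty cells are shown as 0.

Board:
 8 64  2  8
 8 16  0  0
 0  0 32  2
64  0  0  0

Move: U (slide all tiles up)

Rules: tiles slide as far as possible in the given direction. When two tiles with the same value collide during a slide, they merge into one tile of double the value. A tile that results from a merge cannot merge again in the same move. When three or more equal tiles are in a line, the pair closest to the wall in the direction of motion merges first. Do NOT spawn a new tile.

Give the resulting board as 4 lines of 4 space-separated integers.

Answer: 16 64  2  8
64 16 32  2
 0  0  0  0
 0  0  0  0

Derivation:
Slide up:
col 0: [8, 8, 0, 64] -> [16, 64, 0, 0]
col 1: [64, 16, 0, 0] -> [64, 16, 0, 0]
col 2: [2, 0, 32, 0] -> [2, 32, 0, 0]
col 3: [8, 0, 2, 0] -> [8, 2, 0, 0]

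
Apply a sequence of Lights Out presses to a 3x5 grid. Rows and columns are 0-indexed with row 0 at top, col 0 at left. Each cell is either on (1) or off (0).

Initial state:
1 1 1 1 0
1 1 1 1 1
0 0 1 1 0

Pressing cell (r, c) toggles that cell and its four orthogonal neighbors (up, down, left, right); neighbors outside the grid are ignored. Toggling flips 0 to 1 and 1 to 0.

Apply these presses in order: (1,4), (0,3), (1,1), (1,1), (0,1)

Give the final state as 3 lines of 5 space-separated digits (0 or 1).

After press 1 at (1,4):
1 1 1 1 1
1 1 1 0 0
0 0 1 1 1

After press 2 at (0,3):
1 1 0 0 0
1 1 1 1 0
0 0 1 1 1

After press 3 at (1,1):
1 0 0 0 0
0 0 0 1 0
0 1 1 1 1

After press 4 at (1,1):
1 1 0 0 0
1 1 1 1 0
0 0 1 1 1

After press 5 at (0,1):
0 0 1 0 0
1 0 1 1 0
0 0 1 1 1

Answer: 0 0 1 0 0
1 0 1 1 0
0 0 1 1 1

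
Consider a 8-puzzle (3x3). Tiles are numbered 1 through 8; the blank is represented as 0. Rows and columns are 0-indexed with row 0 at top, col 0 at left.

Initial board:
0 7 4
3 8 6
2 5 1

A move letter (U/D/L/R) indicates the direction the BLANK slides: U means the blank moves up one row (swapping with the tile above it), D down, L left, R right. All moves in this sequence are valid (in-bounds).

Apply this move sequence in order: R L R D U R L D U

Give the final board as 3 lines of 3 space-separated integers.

Answer: 7 0 4
3 8 6
2 5 1

Derivation:
After move 1 (R):
7 0 4
3 8 6
2 5 1

After move 2 (L):
0 7 4
3 8 6
2 5 1

After move 3 (R):
7 0 4
3 8 6
2 5 1

After move 4 (D):
7 8 4
3 0 6
2 5 1

After move 5 (U):
7 0 4
3 8 6
2 5 1

After move 6 (R):
7 4 0
3 8 6
2 5 1

After move 7 (L):
7 0 4
3 8 6
2 5 1

After move 8 (D):
7 8 4
3 0 6
2 5 1

After move 9 (U):
7 0 4
3 8 6
2 5 1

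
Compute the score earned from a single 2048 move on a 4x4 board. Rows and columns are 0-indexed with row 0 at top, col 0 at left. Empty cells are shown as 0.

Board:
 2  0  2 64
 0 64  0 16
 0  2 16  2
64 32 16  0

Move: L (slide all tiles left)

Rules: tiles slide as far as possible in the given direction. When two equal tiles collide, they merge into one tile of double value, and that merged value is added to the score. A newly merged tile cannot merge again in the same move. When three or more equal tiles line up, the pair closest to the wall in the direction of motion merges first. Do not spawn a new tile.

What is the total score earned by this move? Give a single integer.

Answer: 4

Derivation:
Slide left:
row 0: [2, 0, 2, 64] -> [4, 64, 0, 0]  score +4 (running 4)
row 1: [0, 64, 0, 16] -> [64, 16, 0, 0]  score +0 (running 4)
row 2: [0, 2, 16, 2] -> [2, 16, 2, 0]  score +0 (running 4)
row 3: [64, 32, 16, 0] -> [64, 32, 16, 0]  score +0 (running 4)
Board after move:
 4 64  0  0
64 16  0  0
 2 16  2  0
64 32 16  0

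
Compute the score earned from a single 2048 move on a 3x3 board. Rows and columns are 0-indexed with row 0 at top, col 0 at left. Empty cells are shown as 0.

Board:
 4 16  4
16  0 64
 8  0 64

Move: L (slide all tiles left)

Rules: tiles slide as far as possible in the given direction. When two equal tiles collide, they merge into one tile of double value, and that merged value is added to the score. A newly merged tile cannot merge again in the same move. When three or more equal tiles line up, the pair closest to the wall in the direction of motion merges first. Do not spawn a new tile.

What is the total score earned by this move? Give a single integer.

Answer: 0

Derivation:
Slide left:
row 0: [4, 16, 4] -> [4, 16, 4]  score +0 (running 0)
row 1: [16, 0, 64] -> [16, 64, 0]  score +0 (running 0)
row 2: [8, 0, 64] -> [8, 64, 0]  score +0 (running 0)
Board after move:
 4 16  4
16 64  0
 8 64  0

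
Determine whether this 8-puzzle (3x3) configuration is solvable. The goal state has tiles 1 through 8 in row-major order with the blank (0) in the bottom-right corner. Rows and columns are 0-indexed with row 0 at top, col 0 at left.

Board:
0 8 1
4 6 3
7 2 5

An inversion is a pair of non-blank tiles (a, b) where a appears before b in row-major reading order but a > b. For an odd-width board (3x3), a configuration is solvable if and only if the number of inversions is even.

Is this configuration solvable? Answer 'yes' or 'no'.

Answer: no

Derivation:
Inversions (pairs i<j in row-major order where tile[i] > tile[j] > 0): 15
15 is odd, so the puzzle is not solvable.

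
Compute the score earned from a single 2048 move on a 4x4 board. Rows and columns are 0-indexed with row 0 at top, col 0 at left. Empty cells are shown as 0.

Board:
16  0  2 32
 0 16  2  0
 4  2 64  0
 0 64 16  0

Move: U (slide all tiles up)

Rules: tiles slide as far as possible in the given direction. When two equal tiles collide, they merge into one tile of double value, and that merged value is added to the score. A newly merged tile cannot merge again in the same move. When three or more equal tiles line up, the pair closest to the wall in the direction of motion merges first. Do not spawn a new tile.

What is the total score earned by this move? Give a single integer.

Answer: 4

Derivation:
Slide up:
col 0: [16, 0, 4, 0] -> [16, 4, 0, 0]  score +0 (running 0)
col 1: [0, 16, 2, 64] -> [16, 2, 64, 0]  score +0 (running 0)
col 2: [2, 2, 64, 16] -> [4, 64, 16, 0]  score +4 (running 4)
col 3: [32, 0, 0, 0] -> [32, 0, 0, 0]  score +0 (running 4)
Board after move:
16 16  4 32
 4  2 64  0
 0 64 16  0
 0  0  0  0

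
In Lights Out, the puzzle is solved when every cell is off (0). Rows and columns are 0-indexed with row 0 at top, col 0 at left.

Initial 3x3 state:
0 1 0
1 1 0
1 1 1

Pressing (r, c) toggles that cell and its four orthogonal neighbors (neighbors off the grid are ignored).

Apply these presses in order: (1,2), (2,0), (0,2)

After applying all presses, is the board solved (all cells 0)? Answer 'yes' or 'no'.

Answer: yes

Derivation:
After press 1 at (1,2):
0 1 1
1 0 1
1 1 0

After press 2 at (2,0):
0 1 1
0 0 1
0 0 0

After press 3 at (0,2):
0 0 0
0 0 0
0 0 0

Lights still on: 0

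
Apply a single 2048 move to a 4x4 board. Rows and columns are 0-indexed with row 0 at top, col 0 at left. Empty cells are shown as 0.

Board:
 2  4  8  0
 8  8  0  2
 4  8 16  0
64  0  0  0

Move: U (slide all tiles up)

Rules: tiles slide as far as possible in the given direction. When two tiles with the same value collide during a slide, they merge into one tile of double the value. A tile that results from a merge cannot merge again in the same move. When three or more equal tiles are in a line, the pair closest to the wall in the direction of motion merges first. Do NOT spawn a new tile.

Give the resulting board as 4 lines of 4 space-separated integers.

Slide up:
col 0: [2, 8, 4, 64] -> [2, 8, 4, 64]
col 1: [4, 8, 8, 0] -> [4, 16, 0, 0]
col 2: [8, 0, 16, 0] -> [8, 16, 0, 0]
col 3: [0, 2, 0, 0] -> [2, 0, 0, 0]

Answer:  2  4  8  2
 8 16 16  0
 4  0  0  0
64  0  0  0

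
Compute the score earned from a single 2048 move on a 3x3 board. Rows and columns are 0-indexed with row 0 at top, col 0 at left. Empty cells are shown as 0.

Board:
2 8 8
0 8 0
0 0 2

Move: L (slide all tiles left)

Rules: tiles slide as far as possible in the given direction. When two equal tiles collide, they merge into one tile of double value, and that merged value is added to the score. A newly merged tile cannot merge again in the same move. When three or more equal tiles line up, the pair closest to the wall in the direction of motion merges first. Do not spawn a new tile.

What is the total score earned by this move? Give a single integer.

Slide left:
row 0: [2, 8, 8] -> [2, 16, 0]  score +16 (running 16)
row 1: [0, 8, 0] -> [8, 0, 0]  score +0 (running 16)
row 2: [0, 0, 2] -> [2, 0, 0]  score +0 (running 16)
Board after move:
 2 16  0
 8  0  0
 2  0  0

Answer: 16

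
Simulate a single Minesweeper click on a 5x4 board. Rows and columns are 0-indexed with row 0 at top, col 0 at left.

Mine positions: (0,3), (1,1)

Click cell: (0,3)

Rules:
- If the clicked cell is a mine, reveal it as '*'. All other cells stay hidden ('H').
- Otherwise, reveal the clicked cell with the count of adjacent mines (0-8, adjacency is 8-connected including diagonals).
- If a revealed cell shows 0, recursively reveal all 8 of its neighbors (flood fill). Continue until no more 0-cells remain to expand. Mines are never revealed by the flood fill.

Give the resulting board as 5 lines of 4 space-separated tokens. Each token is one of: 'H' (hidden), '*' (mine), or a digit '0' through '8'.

H H H *
H H H H
H H H H
H H H H
H H H H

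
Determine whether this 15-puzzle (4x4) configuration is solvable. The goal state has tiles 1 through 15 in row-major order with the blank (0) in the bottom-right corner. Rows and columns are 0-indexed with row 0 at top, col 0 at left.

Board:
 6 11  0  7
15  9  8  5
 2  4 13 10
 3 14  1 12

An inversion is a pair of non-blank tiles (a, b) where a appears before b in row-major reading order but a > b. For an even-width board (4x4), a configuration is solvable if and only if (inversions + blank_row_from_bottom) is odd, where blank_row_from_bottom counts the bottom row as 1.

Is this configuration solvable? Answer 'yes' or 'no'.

Inversions: 57
Blank is in row 0 (0-indexed from top), which is row 4 counting from the bottom (bottom = 1).
57 + 4 = 61, which is odd, so the puzzle is solvable.

Answer: yes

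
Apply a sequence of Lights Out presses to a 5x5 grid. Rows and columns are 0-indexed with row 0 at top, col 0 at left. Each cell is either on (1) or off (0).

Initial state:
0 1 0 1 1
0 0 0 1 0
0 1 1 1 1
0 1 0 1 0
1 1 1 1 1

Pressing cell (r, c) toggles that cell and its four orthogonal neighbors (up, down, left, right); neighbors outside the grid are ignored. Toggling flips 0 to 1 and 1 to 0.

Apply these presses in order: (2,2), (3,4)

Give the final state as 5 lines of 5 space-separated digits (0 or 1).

Answer: 0 1 0 1 1
0 0 1 1 0
0 0 0 0 0
0 1 1 0 1
1 1 1 1 0

Derivation:
After press 1 at (2,2):
0 1 0 1 1
0 0 1 1 0
0 0 0 0 1
0 1 1 1 0
1 1 1 1 1

After press 2 at (3,4):
0 1 0 1 1
0 0 1 1 0
0 0 0 0 0
0 1 1 0 1
1 1 1 1 0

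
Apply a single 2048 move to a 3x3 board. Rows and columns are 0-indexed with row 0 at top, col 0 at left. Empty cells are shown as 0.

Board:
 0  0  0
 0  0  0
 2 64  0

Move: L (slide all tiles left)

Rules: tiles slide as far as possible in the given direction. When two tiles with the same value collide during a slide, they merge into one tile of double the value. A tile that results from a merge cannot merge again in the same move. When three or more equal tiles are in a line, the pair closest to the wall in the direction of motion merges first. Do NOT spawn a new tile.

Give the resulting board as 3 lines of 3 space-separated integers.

Answer:  0  0  0
 0  0  0
 2 64  0

Derivation:
Slide left:
row 0: [0, 0, 0] -> [0, 0, 0]
row 1: [0, 0, 0] -> [0, 0, 0]
row 2: [2, 64, 0] -> [2, 64, 0]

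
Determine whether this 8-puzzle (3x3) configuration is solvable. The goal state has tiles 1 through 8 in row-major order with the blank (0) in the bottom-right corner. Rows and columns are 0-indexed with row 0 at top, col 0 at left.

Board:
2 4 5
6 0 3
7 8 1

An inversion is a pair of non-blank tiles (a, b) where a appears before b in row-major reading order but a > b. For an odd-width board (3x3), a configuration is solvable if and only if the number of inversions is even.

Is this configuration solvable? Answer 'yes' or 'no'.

Answer: yes

Derivation:
Inversions (pairs i<j in row-major order where tile[i] > tile[j] > 0): 10
10 is even, so the puzzle is solvable.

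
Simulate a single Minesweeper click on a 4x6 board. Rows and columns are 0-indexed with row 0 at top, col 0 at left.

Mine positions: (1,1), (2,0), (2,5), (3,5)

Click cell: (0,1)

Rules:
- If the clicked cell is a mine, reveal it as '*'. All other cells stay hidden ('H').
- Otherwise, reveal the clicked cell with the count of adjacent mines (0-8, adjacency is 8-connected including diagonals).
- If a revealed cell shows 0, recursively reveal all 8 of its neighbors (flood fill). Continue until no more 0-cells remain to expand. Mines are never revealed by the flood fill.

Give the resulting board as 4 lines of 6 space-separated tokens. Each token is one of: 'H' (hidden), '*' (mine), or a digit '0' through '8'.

H 1 H H H H
H H H H H H
H H H H H H
H H H H H H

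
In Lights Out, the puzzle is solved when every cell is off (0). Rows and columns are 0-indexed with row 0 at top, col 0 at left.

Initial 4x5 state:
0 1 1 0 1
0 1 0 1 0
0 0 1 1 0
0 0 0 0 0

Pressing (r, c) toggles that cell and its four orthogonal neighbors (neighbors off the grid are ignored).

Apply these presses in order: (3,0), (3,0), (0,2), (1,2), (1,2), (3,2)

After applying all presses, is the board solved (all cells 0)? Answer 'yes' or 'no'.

After press 1 at (3,0):
0 1 1 0 1
0 1 0 1 0
1 0 1 1 0
1 1 0 0 0

After press 2 at (3,0):
0 1 1 0 1
0 1 0 1 0
0 0 1 1 0
0 0 0 0 0

After press 3 at (0,2):
0 0 0 1 1
0 1 1 1 0
0 0 1 1 0
0 0 0 0 0

After press 4 at (1,2):
0 0 1 1 1
0 0 0 0 0
0 0 0 1 0
0 0 0 0 0

After press 5 at (1,2):
0 0 0 1 1
0 1 1 1 0
0 0 1 1 0
0 0 0 0 0

After press 6 at (3,2):
0 0 0 1 1
0 1 1 1 0
0 0 0 1 0
0 1 1 1 0

Lights still on: 9

Answer: no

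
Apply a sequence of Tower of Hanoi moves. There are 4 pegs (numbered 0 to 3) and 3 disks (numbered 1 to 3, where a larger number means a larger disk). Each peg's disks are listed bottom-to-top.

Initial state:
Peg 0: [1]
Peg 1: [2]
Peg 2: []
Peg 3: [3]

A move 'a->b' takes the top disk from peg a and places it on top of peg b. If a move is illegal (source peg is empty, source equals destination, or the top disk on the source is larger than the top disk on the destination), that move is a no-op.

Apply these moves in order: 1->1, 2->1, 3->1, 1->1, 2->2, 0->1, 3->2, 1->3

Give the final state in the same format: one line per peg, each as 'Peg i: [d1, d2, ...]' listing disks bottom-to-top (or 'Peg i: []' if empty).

After move 1 (1->1):
Peg 0: [1]
Peg 1: [2]
Peg 2: []
Peg 3: [3]

After move 2 (2->1):
Peg 0: [1]
Peg 1: [2]
Peg 2: []
Peg 3: [3]

After move 3 (3->1):
Peg 0: [1]
Peg 1: [2]
Peg 2: []
Peg 3: [3]

After move 4 (1->1):
Peg 0: [1]
Peg 1: [2]
Peg 2: []
Peg 3: [3]

After move 5 (2->2):
Peg 0: [1]
Peg 1: [2]
Peg 2: []
Peg 3: [3]

After move 6 (0->1):
Peg 0: []
Peg 1: [2, 1]
Peg 2: []
Peg 3: [3]

After move 7 (3->2):
Peg 0: []
Peg 1: [2, 1]
Peg 2: [3]
Peg 3: []

After move 8 (1->3):
Peg 0: []
Peg 1: [2]
Peg 2: [3]
Peg 3: [1]

Answer: Peg 0: []
Peg 1: [2]
Peg 2: [3]
Peg 3: [1]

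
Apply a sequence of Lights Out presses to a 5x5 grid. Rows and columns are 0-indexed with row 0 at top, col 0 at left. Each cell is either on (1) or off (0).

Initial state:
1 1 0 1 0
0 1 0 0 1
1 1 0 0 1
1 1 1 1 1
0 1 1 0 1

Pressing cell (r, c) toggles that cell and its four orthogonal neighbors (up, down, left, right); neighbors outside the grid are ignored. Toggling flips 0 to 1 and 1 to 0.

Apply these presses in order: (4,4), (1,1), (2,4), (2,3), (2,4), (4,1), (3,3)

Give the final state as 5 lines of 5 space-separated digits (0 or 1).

Answer: 1 0 0 1 0
1 0 1 1 1
1 0 1 0 0
1 0 0 1 1
1 0 0 0 0

Derivation:
After press 1 at (4,4):
1 1 0 1 0
0 1 0 0 1
1 1 0 0 1
1 1 1 1 0
0 1 1 1 0

After press 2 at (1,1):
1 0 0 1 0
1 0 1 0 1
1 0 0 0 1
1 1 1 1 0
0 1 1 1 0

After press 3 at (2,4):
1 0 0 1 0
1 0 1 0 0
1 0 0 1 0
1 1 1 1 1
0 1 1 1 0

After press 4 at (2,3):
1 0 0 1 0
1 0 1 1 0
1 0 1 0 1
1 1 1 0 1
0 1 1 1 0

After press 5 at (2,4):
1 0 0 1 0
1 0 1 1 1
1 0 1 1 0
1 1 1 0 0
0 1 1 1 0

After press 6 at (4,1):
1 0 0 1 0
1 0 1 1 1
1 0 1 1 0
1 0 1 0 0
1 0 0 1 0

After press 7 at (3,3):
1 0 0 1 0
1 0 1 1 1
1 0 1 0 0
1 0 0 1 1
1 0 0 0 0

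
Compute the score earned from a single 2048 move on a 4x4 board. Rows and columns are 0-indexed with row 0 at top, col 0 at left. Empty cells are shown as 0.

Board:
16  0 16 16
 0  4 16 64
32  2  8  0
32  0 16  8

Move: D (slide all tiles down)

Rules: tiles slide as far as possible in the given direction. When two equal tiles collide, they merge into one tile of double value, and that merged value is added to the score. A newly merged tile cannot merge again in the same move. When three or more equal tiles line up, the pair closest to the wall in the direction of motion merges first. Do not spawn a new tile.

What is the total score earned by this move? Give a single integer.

Answer: 96

Derivation:
Slide down:
col 0: [16, 0, 32, 32] -> [0, 0, 16, 64]  score +64 (running 64)
col 1: [0, 4, 2, 0] -> [0, 0, 4, 2]  score +0 (running 64)
col 2: [16, 16, 8, 16] -> [0, 32, 8, 16]  score +32 (running 96)
col 3: [16, 64, 0, 8] -> [0, 16, 64, 8]  score +0 (running 96)
Board after move:
 0  0  0  0
 0  0 32 16
16  4  8 64
64  2 16  8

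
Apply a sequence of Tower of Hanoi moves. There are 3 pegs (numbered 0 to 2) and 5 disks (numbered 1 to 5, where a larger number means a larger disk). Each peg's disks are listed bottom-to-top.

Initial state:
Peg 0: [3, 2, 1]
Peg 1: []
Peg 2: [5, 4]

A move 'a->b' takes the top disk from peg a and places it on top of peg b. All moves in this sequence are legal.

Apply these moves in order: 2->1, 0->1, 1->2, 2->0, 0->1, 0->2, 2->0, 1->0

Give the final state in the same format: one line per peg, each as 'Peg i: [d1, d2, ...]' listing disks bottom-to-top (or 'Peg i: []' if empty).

After move 1 (2->1):
Peg 0: [3, 2, 1]
Peg 1: [4]
Peg 2: [5]

After move 2 (0->1):
Peg 0: [3, 2]
Peg 1: [4, 1]
Peg 2: [5]

After move 3 (1->2):
Peg 0: [3, 2]
Peg 1: [4]
Peg 2: [5, 1]

After move 4 (2->0):
Peg 0: [3, 2, 1]
Peg 1: [4]
Peg 2: [5]

After move 5 (0->1):
Peg 0: [3, 2]
Peg 1: [4, 1]
Peg 2: [5]

After move 6 (0->2):
Peg 0: [3]
Peg 1: [4, 1]
Peg 2: [5, 2]

After move 7 (2->0):
Peg 0: [3, 2]
Peg 1: [4, 1]
Peg 2: [5]

After move 8 (1->0):
Peg 0: [3, 2, 1]
Peg 1: [4]
Peg 2: [5]

Answer: Peg 0: [3, 2, 1]
Peg 1: [4]
Peg 2: [5]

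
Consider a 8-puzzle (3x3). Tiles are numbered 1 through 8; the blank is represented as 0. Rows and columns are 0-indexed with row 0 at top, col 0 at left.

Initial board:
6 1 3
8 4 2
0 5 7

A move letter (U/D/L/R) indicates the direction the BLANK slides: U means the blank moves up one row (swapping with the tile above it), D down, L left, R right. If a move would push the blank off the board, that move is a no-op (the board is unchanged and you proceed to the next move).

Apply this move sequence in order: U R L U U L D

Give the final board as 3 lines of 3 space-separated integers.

Answer: 6 1 3
0 4 2
8 5 7

Derivation:
After move 1 (U):
6 1 3
0 4 2
8 5 7

After move 2 (R):
6 1 3
4 0 2
8 5 7

After move 3 (L):
6 1 3
0 4 2
8 5 7

After move 4 (U):
0 1 3
6 4 2
8 5 7

After move 5 (U):
0 1 3
6 4 2
8 5 7

After move 6 (L):
0 1 3
6 4 2
8 5 7

After move 7 (D):
6 1 3
0 4 2
8 5 7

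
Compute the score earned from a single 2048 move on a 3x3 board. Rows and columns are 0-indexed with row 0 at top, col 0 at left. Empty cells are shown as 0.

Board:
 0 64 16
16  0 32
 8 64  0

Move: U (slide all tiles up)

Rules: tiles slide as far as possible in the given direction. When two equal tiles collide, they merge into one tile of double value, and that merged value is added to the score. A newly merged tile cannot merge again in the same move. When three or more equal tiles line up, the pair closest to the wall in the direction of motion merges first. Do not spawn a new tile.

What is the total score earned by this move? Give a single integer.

Answer: 128

Derivation:
Slide up:
col 0: [0, 16, 8] -> [16, 8, 0]  score +0 (running 0)
col 1: [64, 0, 64] -> [128, 0, 0]  score +128 (running 128)
col 2: [16, 32, 0] -> [16, 32, 0]  score +0 (running 128)
Board after move:
 16 128  16
  8   0  32
  0   0   0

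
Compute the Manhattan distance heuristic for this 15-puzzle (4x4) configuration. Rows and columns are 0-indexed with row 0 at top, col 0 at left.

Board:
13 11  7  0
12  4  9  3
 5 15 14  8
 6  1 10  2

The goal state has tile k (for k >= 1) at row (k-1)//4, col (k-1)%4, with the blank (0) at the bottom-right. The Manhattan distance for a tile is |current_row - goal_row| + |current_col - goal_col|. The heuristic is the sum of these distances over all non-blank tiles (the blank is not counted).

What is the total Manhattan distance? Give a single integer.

Answer: 39

Derivation:
Tile 13: (0,0)->(3,0) = 3
Tile 11: (0,1)->(2,2) = 3
Tile 7: (0,2)->(1,2) = 1
Tile 12: (1,0)->(2,3) = 4
Tile 4: (1,1)->(0,3) = 3
Tile 9: (1,2)->(2,0) = 3
Tile 3: (1,3)->(0,2) = 2
Tile 5: (2,0)->(1,0) = 1
Tile 15: (2,1)->(3,2) = 2
Tile 14: (2,2)->(3,1) = 2
Tile 8: (2,3)->(1,3) = 1
Tile 6: (3,0)->(1,1) = 3
Tile 1: (3,1)->(0,0) = 4
Tile 10: (3,2)->(2,1) = 2
Tile 2: (3,3)->(0,1) = 5
Sum: 3 + 3 + 1 + 4 + 3 + 3 + 2 + 1 + 2 + 2 + 1 + 3 + 4 + 2 + 5 = 39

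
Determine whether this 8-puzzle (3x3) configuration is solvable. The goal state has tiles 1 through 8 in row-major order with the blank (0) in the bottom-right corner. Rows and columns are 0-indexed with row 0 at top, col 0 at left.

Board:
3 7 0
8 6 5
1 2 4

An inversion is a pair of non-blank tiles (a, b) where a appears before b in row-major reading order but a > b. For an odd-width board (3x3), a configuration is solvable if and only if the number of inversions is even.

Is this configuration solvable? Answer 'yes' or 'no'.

Inversions (pairs i<j in row-major order where tile[i] > tile[j] > 0): 19
19 is odd, so the puzzle is not solvable.

Answer: no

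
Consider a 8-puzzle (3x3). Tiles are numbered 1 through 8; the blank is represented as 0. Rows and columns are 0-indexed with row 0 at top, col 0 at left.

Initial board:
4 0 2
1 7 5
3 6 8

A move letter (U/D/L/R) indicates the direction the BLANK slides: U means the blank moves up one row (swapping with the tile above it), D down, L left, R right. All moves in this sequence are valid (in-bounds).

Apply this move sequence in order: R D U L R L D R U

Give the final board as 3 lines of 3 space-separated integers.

Answer: 4 7 0
1 5 2
3 6 8

Derivation:
After move 1 (R):
4 2 0
1 7 5
3 6 8

After move 2 (D):
4 2 5
1 7 0
3 6 8

After move 3 (U):
4 2 0
1 7 5
3 6 8

After move 4 (L):
4 0 2
1 7 5
3 6 8

After move 5 (R):
4 2 0
1 7 5
3 6 8

After move 6 (L):
4 0 2
1 7 5
3 6 8

After move 7 (D):
4 7 2
1 0 5
3 6 8

After move 8 (R):
4 7 2
1 5 0
3 6 8

After move 9 (U):
4 7 0
1 5 2
3 6 8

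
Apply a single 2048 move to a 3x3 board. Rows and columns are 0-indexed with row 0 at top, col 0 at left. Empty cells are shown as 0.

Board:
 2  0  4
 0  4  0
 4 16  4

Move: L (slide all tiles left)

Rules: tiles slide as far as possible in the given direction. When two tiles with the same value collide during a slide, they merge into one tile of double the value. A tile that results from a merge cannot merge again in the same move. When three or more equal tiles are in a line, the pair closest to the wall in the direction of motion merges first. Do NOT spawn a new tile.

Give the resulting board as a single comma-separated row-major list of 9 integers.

Answer: 2, 4, 0, 4, 0, 0, 4, 16, 4

Derivation:
Slide left:
row 0: [2, 0, 4] -> [2, 4, 0]
row 1: [0, 4, 0] -> [4, 0, 0]
row 2: [4, 16, 4] -> [4, 16, 4]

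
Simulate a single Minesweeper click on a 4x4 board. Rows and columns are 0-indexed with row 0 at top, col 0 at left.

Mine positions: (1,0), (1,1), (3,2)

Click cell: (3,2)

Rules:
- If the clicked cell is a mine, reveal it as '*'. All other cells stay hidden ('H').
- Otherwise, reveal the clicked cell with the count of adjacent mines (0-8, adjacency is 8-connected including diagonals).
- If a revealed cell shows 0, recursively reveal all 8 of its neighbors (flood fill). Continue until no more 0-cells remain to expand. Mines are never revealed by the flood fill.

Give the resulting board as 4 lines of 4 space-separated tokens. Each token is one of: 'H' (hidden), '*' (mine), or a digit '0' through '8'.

H H H H
H H H H
H H H H
H H * H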